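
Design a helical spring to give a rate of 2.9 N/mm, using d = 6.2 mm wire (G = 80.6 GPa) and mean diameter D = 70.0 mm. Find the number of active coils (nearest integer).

15

N_a = Gd⁴/(8D³k) = (80.6×10³ × 6.2⁴)/(8 × 70.0³ × 2.9)
    = 1.19097e+08 / 7.9576e+06 = 14.97 → 15 coils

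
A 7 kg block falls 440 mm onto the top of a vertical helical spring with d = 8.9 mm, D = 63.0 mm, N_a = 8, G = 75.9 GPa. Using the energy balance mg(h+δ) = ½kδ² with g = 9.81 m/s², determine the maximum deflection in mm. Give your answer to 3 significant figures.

k = Gd⁴/(8D³N_a) = (75.9×10³)(8.9⁴)/(8·63.0³·8) = 29.758 N/mm
W = mg = 7 × 9.81 = 68.67 N
½kδ² − Wδ − Wh = 0 → δ = (W + √(W² + 2kWh))/k
δ = (68.67 + √(4715.6 + 1.79825e+06))/29.758 = (68.67 + 1342.7)/29.758 = 47.43 mm

47.4 mm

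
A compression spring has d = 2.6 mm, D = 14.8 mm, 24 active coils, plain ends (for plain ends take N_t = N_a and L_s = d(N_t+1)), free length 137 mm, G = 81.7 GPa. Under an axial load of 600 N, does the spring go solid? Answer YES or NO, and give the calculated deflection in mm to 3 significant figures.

k = Gd⁴/(8D³N_a) = (81.7×10³)(2.6⁴)/(8·14.8³·24) = 5.9983 N/mm
N_t = 24; L_s = 2.6·25 = 65 mm; δ_solid = L₀ − L_s = 137 − 65 = 72 mm
δ = F/k = 600/5.9983 = 100.03 mm
δ ≥ δ_solid → spring goes solid

YES, δ = 100 mm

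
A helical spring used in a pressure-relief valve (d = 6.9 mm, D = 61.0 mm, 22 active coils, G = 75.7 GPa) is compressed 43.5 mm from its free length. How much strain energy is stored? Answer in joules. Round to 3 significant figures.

k = Gd⁴/(8D³N_a) = (75.7×10³)(6.9⁴)/(8·61.0³·22) = 4.2953 N/mm
U = ½kδ² = 0.5 × 4.2953 × 43.5² = 4063.9 N·mm = 4.0639 J

4.06 J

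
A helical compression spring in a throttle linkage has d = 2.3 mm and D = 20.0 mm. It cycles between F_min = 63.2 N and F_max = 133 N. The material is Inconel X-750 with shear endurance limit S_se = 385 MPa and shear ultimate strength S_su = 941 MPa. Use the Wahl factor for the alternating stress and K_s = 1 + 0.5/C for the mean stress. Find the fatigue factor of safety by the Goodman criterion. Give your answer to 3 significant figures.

C = D/d = 20.0/2.3 = 8.6957; K_W = (4C−1)/(4C−4)+0.615/C = 1.1682; K_s = 1+0.5/C = 1.0575
F_a = (F_max−F_min)/2 = 34.9 N; F_m = (F_max+F_min)/2 = 98.1 N
τ_a = K_W·8F_aD/(πd³) = 1.1682 × 146.09 = 170.66 MPa
τ_m = K_s·8F_mD/(πd³) = 1.0575 × 410.63 = 434.25 MPa
Goodman: 1/n_f = τ_a/S_se + τ_m/S_su = 170.66/385 + 434.25/941 = 0.44326 + 0.46147 = 0.90474
n_f = 1/0.90474 = 1.105

1.11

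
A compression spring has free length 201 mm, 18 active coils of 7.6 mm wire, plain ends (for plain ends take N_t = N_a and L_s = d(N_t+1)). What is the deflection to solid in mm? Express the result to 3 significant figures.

N_t = 18; L_s = 7.6·19 = 144.4 mm
δ_solid = L₀ − L_s = 201 − 144.4 = 56.6 mm

56.6 mm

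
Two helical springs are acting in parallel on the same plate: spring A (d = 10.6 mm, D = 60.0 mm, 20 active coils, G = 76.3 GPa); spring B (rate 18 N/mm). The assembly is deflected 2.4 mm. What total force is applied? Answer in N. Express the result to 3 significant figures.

k_A = Gd⁴/(8D³N_a) = (76.3×10³)(10.6⁴)/(8·60.0³·20) = 27.872 N/mm
Parallel: k_eq = 27.872 + 18 = 45.872 N/mm
F = k_eq·δ = 45.872·2.4 = 110.09 N

110 N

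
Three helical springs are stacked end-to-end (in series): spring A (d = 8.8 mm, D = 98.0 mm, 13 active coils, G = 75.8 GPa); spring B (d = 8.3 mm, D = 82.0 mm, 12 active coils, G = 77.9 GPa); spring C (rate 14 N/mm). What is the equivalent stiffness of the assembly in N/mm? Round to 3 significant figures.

2.33 N/mm

k_A = Gd⁴/(8D³N_a) = (75.8×10³)(8.8⁴)/(8·98.0³·13) = 4.644 N/mm
k_B = Gd⁴/(8D³N_a) = (77.9×10³)(8.3⁴)/(8·82.0³·12) = 6.9845 N/mm
Series: 1/k_eq = 1/4.644 + 1/6.9845 + 1/14 = 0.42994; k_eq = 2.3259 N/mm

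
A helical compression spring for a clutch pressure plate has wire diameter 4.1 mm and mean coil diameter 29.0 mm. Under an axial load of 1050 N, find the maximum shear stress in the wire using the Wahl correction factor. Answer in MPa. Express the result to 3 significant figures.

1360 MPa

Spring index C = D/d = 29.0/4.1 = 7.0732
K_W = (4C−1)/(4C−4) + 0.615/C = 27.293/24.293 + 0.0869 = 1.2104
τ₀ = 8FD/(πd³) = 8·1050·29.0/(π·4.1³) = 243600/216.52 = 1125.1 MPa
τ_max = K·τ₀ = 1.2104 × 1125.1 = 1361.8 MPa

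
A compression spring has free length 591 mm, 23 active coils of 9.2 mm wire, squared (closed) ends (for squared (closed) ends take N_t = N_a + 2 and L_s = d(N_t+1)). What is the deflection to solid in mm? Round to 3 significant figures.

N_t = 25; L_s = 9.2·26 = 239.2 mm
δ_solid = L₀ − L_s = 591 − 239.2 = 351.8 mm

352 mm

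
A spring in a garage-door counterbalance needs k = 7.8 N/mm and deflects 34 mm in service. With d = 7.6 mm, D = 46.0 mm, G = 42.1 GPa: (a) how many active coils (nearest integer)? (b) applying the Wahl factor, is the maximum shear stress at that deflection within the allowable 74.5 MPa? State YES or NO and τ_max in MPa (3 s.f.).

(a) 23 coils; (b) NO, τ_max = 88.9 MPa

N_a = Gd⁴/(8D³k) = (42.1×10³)(7.6⁴)/(8·46.0³·7.8) = 23.12 → N_a = 23
Actual rate k = Gd⁴/(8D³·23) = 7.8423 N/mm
Working load F = kδ = 7.8423·34 = 266.64 N
C = 46.0/7.6 = 6.0526; K_W = (4C−1)/(4C−4)+0.615/C = 1.2500
τ_max = K_W·8FD/(πd³) = 1.2500·71.151 = 88.942 MPa
τ_max > 74.5 MPa → exceeds allowable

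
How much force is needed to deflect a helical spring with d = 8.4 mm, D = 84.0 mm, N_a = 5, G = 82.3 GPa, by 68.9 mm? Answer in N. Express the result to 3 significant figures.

k = Gd⁴/(8D³N_a) = (82.3×10³)(8.4⁴)/(8·84.0³·5) = 17.283 N/mm
F = k·δ = 17.283 × 68.9 = 1190.8 N

1190 N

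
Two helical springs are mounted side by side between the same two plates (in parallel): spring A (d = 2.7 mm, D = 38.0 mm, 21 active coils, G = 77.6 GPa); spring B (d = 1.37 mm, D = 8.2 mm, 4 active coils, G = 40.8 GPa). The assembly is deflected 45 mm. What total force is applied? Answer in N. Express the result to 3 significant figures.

387 N

k_A = Gd⁴/(8D³N_a) = (77.6×10³)(2.7⁴)/(8·38.0³·21) = 0.44736 N/mm
k_B = Gd⁴/(8D³N_a) = (40.8×10³)(1.37⁴)/(8·8.2³·4) = 8.1461 N/mm
Parallel: k_eq = 0.44736 + 8.1461 = 8.5935 N/mm
F = k_eq·δ = 8.5935·45 = 386.71 N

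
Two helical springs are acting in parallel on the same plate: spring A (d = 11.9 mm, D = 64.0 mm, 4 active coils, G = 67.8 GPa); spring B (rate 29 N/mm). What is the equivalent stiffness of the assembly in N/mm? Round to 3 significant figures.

k_A = Gd⁴/(8D³N_a) = (67.8×10³)(11.9⁴)/(8·64.0³·4) = 162.08 N/mm
Parallel: k_eq = 162.08 + 29 = 191.08 N/mm

191 N/mm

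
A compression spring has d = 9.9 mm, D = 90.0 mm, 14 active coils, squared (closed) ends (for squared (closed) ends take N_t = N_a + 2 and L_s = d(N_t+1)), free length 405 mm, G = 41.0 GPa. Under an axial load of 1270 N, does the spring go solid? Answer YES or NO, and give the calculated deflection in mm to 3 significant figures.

YES, δ = 263 mm

k = Gd⁴/(8D³N_a) = (41.0×10³)(9.9⁴)/(8·90.0³·14) = 4.8237 N/mm
N_t = 16; L_s = 9.9·17 = 168.3 mm; δ_solid = L₀ − L_s = 405 − 168.3 = 236.7 mm
δ = F/k = 1270/4.8237 = 263.28 mm
δ ≥ δ_solid → spring goes solid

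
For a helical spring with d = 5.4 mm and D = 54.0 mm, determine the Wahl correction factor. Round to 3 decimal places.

1.145

C = D/d = 54.0/5.4 = 10.0000
K_W = (4C−1)/(4C−4) + 0.615/C = 39.000/36.000 + 0.0615 = 1.1448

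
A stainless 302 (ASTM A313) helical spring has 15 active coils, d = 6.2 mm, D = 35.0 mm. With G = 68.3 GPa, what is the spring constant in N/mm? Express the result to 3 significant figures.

19.6 N/mm

k = Gd⁴/(8D³N_a) = (68.3×10³ × 6.2⁴) / (8 × 35.0³ × 15)
  = 1.00922e+08 / 5.145e+06 = 19.616 N/mm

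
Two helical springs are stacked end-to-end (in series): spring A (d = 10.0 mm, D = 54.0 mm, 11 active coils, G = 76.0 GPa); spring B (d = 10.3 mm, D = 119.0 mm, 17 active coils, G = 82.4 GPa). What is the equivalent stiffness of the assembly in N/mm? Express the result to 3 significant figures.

k_A = Gd⁴/(8D³N_a) = (76.0×10³)(10.0⁴)/(8·54.0³·11) = 54.847 N/mm
k_B = Gd⁴/(8D³N_a) = (82.4×10³)(10.3⁴)/(8·119.0³·17) = 4.0467 N/mm
Series: 1/k_eq = 1/54.847 + 1/4.0467 = 0.26535; k_eq = 3.7686 N/mm

3.77 N/mm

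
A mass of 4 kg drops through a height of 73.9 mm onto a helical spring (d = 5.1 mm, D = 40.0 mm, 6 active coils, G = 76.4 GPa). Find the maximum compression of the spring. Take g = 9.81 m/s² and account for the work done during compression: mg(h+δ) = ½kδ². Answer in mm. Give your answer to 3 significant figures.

21.0 mm

k = Gd⁴/(8D³N_a) = (76.4×10³)(5.1⁴)/(8·40.0³·6) = 16.825 N/mm
W = mg = 4 × 9.81 = 39.24 N
½kδ² − Wδ − Wh = 0 → δ = (W + √(W² + 2kWh))/k
δ = (39.24 + √(1539.8 + 97579))/16.825 = (39.24 + 314.83)/16.825 = 21.044 mm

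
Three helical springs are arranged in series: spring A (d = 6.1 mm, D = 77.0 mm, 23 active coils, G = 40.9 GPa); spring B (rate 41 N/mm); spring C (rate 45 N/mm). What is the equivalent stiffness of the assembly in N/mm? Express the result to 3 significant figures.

0.654 N/mm

k_A = Gd⁴/(8D³N_a) = (40.9×10³)(6.1⁴)/(8·77.0³·23) = 0.67414 N/mm
Series: 1/k_eq = 1/0.67414 + 1/41 + 1/45 = 1.53; k_eq = 0.65361 N/mm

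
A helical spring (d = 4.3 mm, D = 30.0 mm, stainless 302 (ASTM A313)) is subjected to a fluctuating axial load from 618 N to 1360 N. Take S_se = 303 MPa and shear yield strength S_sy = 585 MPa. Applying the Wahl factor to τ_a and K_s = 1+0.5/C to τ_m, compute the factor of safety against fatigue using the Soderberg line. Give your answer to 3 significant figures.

0.316

C = D/d = 30.0/4.3 = 6.9767; K_W = (4C−1)/(4C−4)+0.615/C = 1.2136; K_s = 1+0.5/C = 1.0717
F_a = (F_max−F_min)/2 = 371 N; F_m = (F_max+F_min)/2 = 989 N
τ_a = K_W·8F_aD/(πd³) = 1.2136 × 356.48 = 432.63 MPa
τ_m = K_s·8F_mD/(πd³) = 1.0717 × 950.28 = 1018.4 MPa
Soderberg: 1/n_f = τ_a/S_se + τ_m/S_sy = 432.63/303 + 1018.4/585 = 1.42783 + 1.74083 = 3.1687
n_f = 1/3.1687 = 0.3156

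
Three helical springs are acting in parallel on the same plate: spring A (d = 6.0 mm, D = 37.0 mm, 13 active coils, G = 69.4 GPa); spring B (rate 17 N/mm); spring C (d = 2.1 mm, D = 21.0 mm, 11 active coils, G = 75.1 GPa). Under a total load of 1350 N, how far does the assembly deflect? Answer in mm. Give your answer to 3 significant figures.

37.6 mm

k_A = Gd⁴/(8D³N_a) = (69.4×10³)(6.0⁴)/(8·37.0³·13) = 17.074 N/mm
k_C = Gd⁴/(8D³N_a) = (75.1×10³)(2.1⁴)/(8·21.0³·11) = 1.7922 N/mm
Parallel: k_eq = 17.074 + 17 + 1.7922 = 35.866 N/mm
δ = F/k_eq = 1350/35.866 = 37.64 mm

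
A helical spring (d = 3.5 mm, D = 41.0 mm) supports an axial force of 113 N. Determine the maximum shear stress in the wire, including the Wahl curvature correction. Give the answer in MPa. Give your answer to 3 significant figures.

309 MPa

Spring index C = D/d = 41.0/3.5 = 11.7143
K_W = (4C−1)/(4C−4) + 0.615/C = 45.857/42.857 + 0.0525 = 1.1225
τ₀ = 8FD/(πd³) = 8·113·41.0/(π·3.5³) = 37064/134.7 = 275.17 MPa
τ_max = K·τ₀ = 1.1225 × 275.17 = 308.88 MPa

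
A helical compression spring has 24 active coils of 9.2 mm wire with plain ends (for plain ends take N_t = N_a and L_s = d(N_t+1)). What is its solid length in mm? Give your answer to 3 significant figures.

230 mm

plain ends: N_t = N_a = 24
L_s = d·(N_t+1) = 9.2 × 25 = 230 mm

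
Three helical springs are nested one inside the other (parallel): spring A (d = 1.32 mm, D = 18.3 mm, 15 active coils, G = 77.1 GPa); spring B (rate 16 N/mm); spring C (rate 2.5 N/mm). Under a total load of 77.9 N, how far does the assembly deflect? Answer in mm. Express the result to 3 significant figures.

4.14 mm

k_A = Gd⁴/(8D³N_a) = (77.1×10³)(1.32⁴)/(8·18.3³·15) = 0.31828 N/mm
Parallel: k_eq = 0.31828 + 16 + 2.5 = 18.818 N/mm
δ = F/k_eq = 77.9/18.818 = 4.1396 mm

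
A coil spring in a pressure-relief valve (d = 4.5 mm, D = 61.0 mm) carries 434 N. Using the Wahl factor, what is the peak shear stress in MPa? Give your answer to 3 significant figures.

818 MPa

Spring index C = D/d = 61.0/4.5 = 13.5556
K_W = (4C−1)/(4C−4) + 0.615/C = 53.222/50.222 + 0.0454 = 1.1051
τ₀ = 8FD/(πd³) = 8·434·61.0/(π·4.5³) = 211792/286.28 = 739.81 MPa
τ_max = K·τ₀ = 1.1051 × 739.81 = 817.57 MPa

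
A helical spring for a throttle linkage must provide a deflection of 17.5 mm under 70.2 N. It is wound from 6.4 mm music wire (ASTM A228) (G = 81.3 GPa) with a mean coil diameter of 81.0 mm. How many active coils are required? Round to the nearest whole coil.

Required rate k = F/δ = 70.2/17.5 = 4.0114 N/mm
N_a = Gd⁴/(8D³k) = (81.3×10³ × 6.4⁴)/(8 × 81.0³ × 4.0114)
    = 1.36399e+08 / 1.70547e+07 = 7.998 → 8 coils

8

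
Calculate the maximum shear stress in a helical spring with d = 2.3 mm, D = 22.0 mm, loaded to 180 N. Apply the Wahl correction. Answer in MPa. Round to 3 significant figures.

955 MPa

Spring index C = D/d = 22.0/2.3 = 9.5652
K_W = (4C−1)/(4C−4) + 0.615/C = 37.261/34.261 + 0.0643 = 1.1519
τ₀ = 8FD/(πd³) = 8·180·22.0/(π·2.3³) = 31680/38.224 = 828.8 MPa
τ_max = K·τ₀ = 1.1519 × 828.8 = 954.67 MPa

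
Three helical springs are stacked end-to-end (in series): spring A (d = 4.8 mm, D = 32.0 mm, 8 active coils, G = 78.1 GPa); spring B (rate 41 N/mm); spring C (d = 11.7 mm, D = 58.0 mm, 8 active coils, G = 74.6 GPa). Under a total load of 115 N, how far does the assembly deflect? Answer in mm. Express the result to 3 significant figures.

9.65 mm

k_A = Gd⁴/(8D³N_a) = (78.1×10³)(4.8⁴)/(8·32.0³·8) = 19.769 N/mm
k_C = Gd⁴/(8D³N_a) = (74.6×10³)(11.7⁴)/(8·58.0³·8) = 111.95 N/mm
Series: 1/k_eq = 1/19.769 + 1/41 + 1/111.95 = 0.083907; k_eq = 11.918 N/mm
δ = F/k_eq = 115/11.918 = 9.6493 mm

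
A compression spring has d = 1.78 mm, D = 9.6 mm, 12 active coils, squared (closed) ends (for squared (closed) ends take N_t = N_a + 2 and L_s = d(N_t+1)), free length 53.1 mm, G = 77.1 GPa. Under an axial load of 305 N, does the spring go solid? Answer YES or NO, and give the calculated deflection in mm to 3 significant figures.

k = Gd⁴/(8D³N_a) = (77.1×10³)(1.78⁴)/(8·9.6³·12) = 9.1127 N/mm
N_t = 14; L_s = 1.78·15 = 26.7 mm; δ_solid = L₀ − L_s = 53.1 − 26.7 = 26.4 mm
δ = F/k = 305/9.1127 = 33.47 mm
δ ≥ δ_solid → spring goes solid

YES, δ = 33.5 mm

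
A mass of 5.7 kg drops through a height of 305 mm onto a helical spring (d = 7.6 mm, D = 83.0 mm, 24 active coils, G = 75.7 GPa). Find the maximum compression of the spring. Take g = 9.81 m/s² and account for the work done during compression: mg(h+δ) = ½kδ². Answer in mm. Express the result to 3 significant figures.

k = Gd⁴/(8D³N_a) = (75.7×10³)(7.6⁴)/(8·83.0³·24) = 2.3005 N/mm
W = mg = 5.7 × 9.81 = 55.917 N
½kδ² − Wδ − Wh = 0 → δ = (W + √(W² + 2kWh))/k
δ = (55.917 + √(3126.7 + 78467.3))/2.3005 = (55.917 + 285.65)/2.3005 = 148.48 mm

148 mm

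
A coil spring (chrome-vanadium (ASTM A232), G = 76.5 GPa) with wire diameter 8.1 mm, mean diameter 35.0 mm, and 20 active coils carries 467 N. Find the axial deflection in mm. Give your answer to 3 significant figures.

k = Gd⁴/(8D³N_a) = (76.5×10³)(8.1⁴)/(8·35.0³·20) = 48.004 N/mm
δ = F/k = 467 / 48.004 = 9.7284 mm

9.73 mm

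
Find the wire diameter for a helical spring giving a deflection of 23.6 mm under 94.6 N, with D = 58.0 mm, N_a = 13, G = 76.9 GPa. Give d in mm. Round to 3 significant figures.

Required rate k = F/δ = 94.6/23.6 = 4.0085 N/mm
d = (8D³N_a·k / G)^(1/4) = (8·58.0³·13·4.0085 / (76.9×10³))^0.25
  = (1057.7)^0.25 = 5.7029 mm

5.70 mm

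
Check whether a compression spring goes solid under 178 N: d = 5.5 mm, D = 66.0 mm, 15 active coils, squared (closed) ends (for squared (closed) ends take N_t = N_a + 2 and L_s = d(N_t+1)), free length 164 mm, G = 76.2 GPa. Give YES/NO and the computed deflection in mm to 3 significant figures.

YES, δ = 88.1 mm

k = Gd⁴/(8D³N_a) = (76.2×10³)(5.5⁴)/(8·66.0³·15) = 2.0211 N/mm
N_t = 17; L_s = 5.5·18 = 99 mm; δ_solid = L₀ − L_s = 164 − 99 = 65 mm
δ = F/k = 178/2.0211 = 88.07 mm
δ ≥ δ_solid → spring goes solid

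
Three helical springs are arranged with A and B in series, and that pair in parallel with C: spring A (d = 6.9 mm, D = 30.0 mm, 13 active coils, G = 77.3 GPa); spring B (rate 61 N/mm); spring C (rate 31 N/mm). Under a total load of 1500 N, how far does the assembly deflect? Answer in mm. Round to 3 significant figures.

k_A = Gd⁴/(8D³N_a) = (77.3×10³)(6.9⁴)/(8·30.0³·13) = 62.399 N/mm
Springs A,B series: k_AB = 1/(1/62.399+1/61) = 30.846 N/mm; parallel with C: k_eq = 30.846+31 = 61.846 N/mm
δ = F/k_eq = 1500/61.846 = 24.254 mm

24.3 mm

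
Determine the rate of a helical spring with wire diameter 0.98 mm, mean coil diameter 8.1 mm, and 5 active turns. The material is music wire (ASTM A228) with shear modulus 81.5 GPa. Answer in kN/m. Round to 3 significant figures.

k = Gd⁴/(8D³N_a) = (81.5×10³ × 0.98⁴) / (8 × 8.1³ × 5)
  = 75173 / 21257.6 = 3.5363 N/mm

3.54 kN/m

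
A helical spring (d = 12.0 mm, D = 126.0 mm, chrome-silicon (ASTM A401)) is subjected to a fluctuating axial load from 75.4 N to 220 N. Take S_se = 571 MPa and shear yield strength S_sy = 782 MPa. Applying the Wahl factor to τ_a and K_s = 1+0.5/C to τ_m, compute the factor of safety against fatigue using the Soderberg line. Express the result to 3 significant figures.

C = D/d = 126.0/12.0 = 10.5000; K_W = (4C−1)/(4C−4)+0.615/C = 1.1375; K_s = 1+0.5/C = 1.0476
F_a = (F_max−F_min)/2 = 72.3 N; F_m = (F_max+F_min)/2 = 147.7 N
τ_a = K_W·8F_aD/(πd³) = 1.1375 × 13.425 = 15.271 MPa
τ_m = K_s·8F_mD/(πd³) = 1.0476 × 27.425 = 28.731 MPa
Soderberg: 1/n_f = τ_a/S_se + τ_m/S_sy = 15.271/571 + 28.731/782 = 0.02674 + 0.03674 = 0.063484
n_f = 1/0.063484 = 15.75

15.8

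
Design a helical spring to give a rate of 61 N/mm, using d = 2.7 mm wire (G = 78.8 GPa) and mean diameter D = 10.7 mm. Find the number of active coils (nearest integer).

N_a = Gd⁴/(8D³k) = (78.8×10³ × 2.7⁴)/(8 × 10.7³ × 61)
    = 4.18776e+06 / 597821 = 7.005 → 7 coils

7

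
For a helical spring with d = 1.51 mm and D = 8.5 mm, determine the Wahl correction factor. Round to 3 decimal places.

C = D/d = 8.5/1.51 = 5.6291
K_W = (4C−1)/(4C−4) + 0.615/C = 21.517/18.517 + 0.1093 = 1.2713

1.271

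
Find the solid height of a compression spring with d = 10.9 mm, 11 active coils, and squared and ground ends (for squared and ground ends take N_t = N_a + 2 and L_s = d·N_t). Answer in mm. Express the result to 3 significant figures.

142 mm

squared and ground ends: N_t = N_a + 2 = 11 + 2 = 13
L_s = d·N_t = 10.9 × 13 = 141.7 mm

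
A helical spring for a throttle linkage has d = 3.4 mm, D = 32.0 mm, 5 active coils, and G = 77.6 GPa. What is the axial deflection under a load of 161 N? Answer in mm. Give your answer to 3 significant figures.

20.3 mm

k = Gd⁴/(8D³N_a) = (77.6×10³)(3.4⁴)/(8·32.0³·5) = 7.9117 N/mm
δ = F/k = 161 / 7.9117 = 20.35 mm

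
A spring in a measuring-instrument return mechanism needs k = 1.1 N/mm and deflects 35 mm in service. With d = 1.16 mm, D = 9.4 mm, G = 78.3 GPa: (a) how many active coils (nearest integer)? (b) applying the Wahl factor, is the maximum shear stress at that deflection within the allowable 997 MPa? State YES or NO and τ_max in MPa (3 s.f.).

(a) 19 coils; (b) YES, τ_max = 712 MPa

N_a = Gd⁴/(8D³k) = (78.3×10³)(1.16⁴)/(8·9.4³·1.1) = 19.4 → N_a = 19
Actual rate k = Gd⁴/(8D³·19) = 1.123 N/mm
Working load F = kδ = 1.123·35 = 39.304 N
C = 9.4/1.16 = 8.1034; K_W = (4C−1)/(4C−4)+0.615/C = 1.1815
τ_max = K_W·8FD/(πd³) = 1.1815·602.74 = 712.12 MPa
τ_max ≤ 997 MPa → acceptable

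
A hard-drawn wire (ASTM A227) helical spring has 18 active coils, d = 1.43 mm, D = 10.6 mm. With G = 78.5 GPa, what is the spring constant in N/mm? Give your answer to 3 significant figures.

1.91 N/mm

k = Gd⁴/(8D³N_a) = (78.5×10³ × 1.43⁴) / (8 × 10.6³ × 18)
  = 328257 / 171506 = 1.914 N/mm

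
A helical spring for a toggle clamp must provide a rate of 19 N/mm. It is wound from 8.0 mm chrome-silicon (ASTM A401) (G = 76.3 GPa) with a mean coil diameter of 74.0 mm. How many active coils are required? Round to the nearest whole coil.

N_a = Gd⁴/(8D³k) = (76.3×10³ × 8.0⁴)/(8 × 74.0³ × 19)
    = 3.12525e+08 / 6.1594e+07 = 5.074 → 5 coils

5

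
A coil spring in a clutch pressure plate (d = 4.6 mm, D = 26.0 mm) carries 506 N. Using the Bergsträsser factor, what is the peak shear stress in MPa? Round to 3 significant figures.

Spring index C = D/d = 26.0/4.6 = 5.6522
K_B = (4C+2)/(4C−3) = 24.609/19.609 = 1.2550
τ₀ = 8FD/(πd³) = 8·506·26.0/(π·4.6³) = 105248/305.79 = 344.18 MPa
τ_max = K·τ₀ = 1.2550 × 344.18 = 431.95 MPa

432 MPa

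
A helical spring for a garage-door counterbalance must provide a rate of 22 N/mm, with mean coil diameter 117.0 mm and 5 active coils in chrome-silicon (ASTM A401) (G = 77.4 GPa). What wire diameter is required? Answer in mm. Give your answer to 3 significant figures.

d = (8D³N_a·k / G)^(1/4) = (8·117.0³·5·22 / (77.4×10³))^0.25
  = (18210)^0.25 = 11.6165 mm

11.6 mm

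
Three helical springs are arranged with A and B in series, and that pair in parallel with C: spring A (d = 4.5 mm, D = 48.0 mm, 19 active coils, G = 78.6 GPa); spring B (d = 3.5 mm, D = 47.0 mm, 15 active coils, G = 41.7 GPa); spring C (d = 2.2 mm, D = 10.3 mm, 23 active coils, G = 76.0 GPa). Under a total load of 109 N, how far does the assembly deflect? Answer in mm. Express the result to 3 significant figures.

11.8 mm

k_A = Gd⁴/(8D³N_a) = (78.6×10³)(4.5⁴)/(8·48.0³·19) = 1.9174 N/mm
k_B = Gd⁴/(8D³N_a) = (41.7×10³)(3.5⁴)/(8·47.0³·15) = 0.50227 N/mm
k_C = Gd⁴/(8D³N_a) = (76.0×10³)(2.2⁴)/(8·10.3³·23) = 8.8547 N/mm
Springs A,B series: k_AB = 1/(1/1.9174+1/0.50227) = 0.39801 N/mm; parallel with C: k_eq = 0.39801+8.8547 = 9.2527 N/mm
δ = F/k_eq = 109/9.2527 = 11.78 mm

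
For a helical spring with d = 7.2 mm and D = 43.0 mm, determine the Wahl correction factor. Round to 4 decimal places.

1.2538

C = D/d = 43.0/7.2 = 5.9722
K_W = (4C−1)/(4C−4) + 0.615/C = 22.889/19.889 + 0.1030 = 1.2538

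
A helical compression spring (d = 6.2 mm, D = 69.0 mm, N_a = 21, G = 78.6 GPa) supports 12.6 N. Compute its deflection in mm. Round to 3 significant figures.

k = Gd⁴/(8D³N_a) = (78.6×10³)(6.2⁴)/(8·69.0³·21) = 2.1044 N/mm
δ = F/k = 12.6 / 2.1044 = 5.9874 mm

5.99 mm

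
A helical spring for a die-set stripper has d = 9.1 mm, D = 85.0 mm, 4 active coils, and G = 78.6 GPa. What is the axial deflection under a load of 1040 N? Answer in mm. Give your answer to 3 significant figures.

37.9 mm

k = Gd⁴/(8D³N_a) = (78.6×10³)(9.1⁴)/(8·85.0³·4) = 27.427 N/mm
δ = F/k = 1040 / 27.427 = 37.919 mm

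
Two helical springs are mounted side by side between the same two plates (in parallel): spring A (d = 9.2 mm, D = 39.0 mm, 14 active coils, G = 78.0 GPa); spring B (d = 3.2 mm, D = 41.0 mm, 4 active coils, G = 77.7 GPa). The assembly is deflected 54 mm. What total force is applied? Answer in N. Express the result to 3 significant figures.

k_A = Gd⁴/(8D³N_a) = (78.0×10³)(9.2⁴)/(8·39.0³·14) = 84.107 N/mm
k_B = Gd⁴/(8D³N_a) = (77.7×10³)(3.2⁴)/(8·41.0³·4) = 3.6942 N/mm
Parallel: k_eq = 84.107 + 3.6942 = 87.802 N/mm
F = k_eq·δ = 87.802·54 = 4741.3 N

4740 N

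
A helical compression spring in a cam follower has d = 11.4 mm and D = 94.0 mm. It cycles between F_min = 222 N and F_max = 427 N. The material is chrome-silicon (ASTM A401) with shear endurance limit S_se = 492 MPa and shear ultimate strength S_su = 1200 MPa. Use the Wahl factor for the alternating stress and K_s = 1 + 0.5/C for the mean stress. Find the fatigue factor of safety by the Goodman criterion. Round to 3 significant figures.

11.6

C = D/d = 94.0/11.4 = 8.2456; K_W = (4C−1)/(4C−4)+0.615/C = 1.1781; K_s = 1+0.5/C = 1.0606
F_a = (F_max−F_min)/2 = 102.5 N; F_m = (F_max+F_min)/2 = 324.5 N
τ_a = K_W·8F_aD/(πd³) = 1.1781 × 16.561 = 19.51 MPa
τ_m = K_s·8F_mD/(πd³) = 1.0606 × 52.429 = 55.608 MPa
Goodman: 1/n_f = τ_a/S_se + τ_m/S_su = 19.51/492 + 55.608/1200 = 0.03965 + 0.04634 = 0.085994
n_f = 1/0.085994 = 11.63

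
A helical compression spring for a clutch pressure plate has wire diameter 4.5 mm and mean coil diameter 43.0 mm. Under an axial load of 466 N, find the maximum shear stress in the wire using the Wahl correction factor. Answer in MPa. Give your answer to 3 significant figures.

645 MPa

Spring index C = D/d = 43.0/4.5 = 9.5556
K_W = (4C−1)/(4C−4) + 0.615/C = 37.222/34.222 + 0.0644 = 1.1520
τ₀ = 8FD/(πd³) = 8·466·43.0/(π·4.5³) = 160304/286.28 = 559.96 MPa
τ_max = K·τ₀ = 1.1520 × 559.96 = 645.09 MPa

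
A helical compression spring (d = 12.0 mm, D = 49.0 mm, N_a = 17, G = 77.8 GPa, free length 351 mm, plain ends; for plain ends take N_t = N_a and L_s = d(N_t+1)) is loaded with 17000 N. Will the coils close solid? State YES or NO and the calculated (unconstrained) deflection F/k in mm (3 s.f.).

k = Gd⁴/(8D³N_a) = (77.8×10³)(12.0⁴)/(8·49.0³·17) = 100.83 N/mm
N_t = 17; L_s = 12.0·18 = 216 mm; δ_solid = L₀ − L_s = 351 − 216 = 135 mm
δ = F/k = 17000/100.83 = 168.61 mm
δ ≥ δ_solid → spring goes solid

YES, δ = 169 mm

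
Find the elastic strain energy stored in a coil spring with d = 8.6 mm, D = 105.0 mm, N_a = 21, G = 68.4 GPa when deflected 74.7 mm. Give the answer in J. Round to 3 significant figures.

k = Gd⁴/(8D³N_a) = (68.4×10³)(8.6⁴)/(8·105.0³·21) = 1.9239 N/mm
U = ½kδ² = 0.5 × 1.9239 × 74.7² = 5367.6 N·mm = 5.3676 J

5.37 J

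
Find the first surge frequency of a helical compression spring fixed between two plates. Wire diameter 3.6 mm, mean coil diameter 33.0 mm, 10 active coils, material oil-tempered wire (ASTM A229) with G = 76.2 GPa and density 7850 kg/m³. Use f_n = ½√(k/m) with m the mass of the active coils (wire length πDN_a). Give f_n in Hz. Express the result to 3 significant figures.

k = Gd⁴/(8D³N_a) = (76.2×10³)(3.6⁴)/(8·33.0³·10) = 4.4518 N/mm = 4451.8 N/m
Wire length L = πDN_a = π·33.0·10 = 1036.7 mm
m = ρ·(πd²/4)·L = 7850 × 10.179×10⁻⁶ m² × 1.0367 m = 0.082838 kg
f_n = ½√(k/m) = 0.5·√(4451.8/0.082838) = 0.5·√(53741) = 115.91 Hz

116 Hz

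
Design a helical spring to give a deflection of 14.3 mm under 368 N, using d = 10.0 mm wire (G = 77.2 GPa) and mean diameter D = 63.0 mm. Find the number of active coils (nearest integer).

Required rate k = F/δ = 368/14.3 = 25.734 N/mm
N_a = Gd⁴/(8D³k) = (77.2×10³ × 10.0⁴)/(8 × 63.0³ × 25.734)
    = 7.72e+08 / 5.14782e+07 = 15 → 15 coils

15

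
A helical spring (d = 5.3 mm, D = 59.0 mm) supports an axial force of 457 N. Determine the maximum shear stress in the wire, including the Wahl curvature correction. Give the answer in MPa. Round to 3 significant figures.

Spring index C = D/d = 59.0/5.3 = 11.1321
K_W = (4C−1)/(4C−4) + 0.615/C = 43.528/40.528 + 0.0552 = 1.1293
τ₀ = 8FD/(πd³) = 8·457·59.0/(π·5.3³) = 215704/467.71 = 461.19 MPa
τ_max = K·τ₀ = 1.1293 × 461.19 = 520.81 MPa

521 MPa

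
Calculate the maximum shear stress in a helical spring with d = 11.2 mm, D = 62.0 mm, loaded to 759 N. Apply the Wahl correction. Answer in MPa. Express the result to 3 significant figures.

Spring index C = D/d = 62.0/11.2 = 5.5357
K_W = (4C−1)/(4C−4) + 0.615/C = 21.143/18.143 + 0.1111 = 1.2765
τ₀ = 8FD/(πd³) = 8·759·62.0/(π·11.2³) = 376464/4413.7 = 85.294 MPa
τ_max = K·τ₀ = 1.2765 × 85.294 = 108.87 MPa

109 MPa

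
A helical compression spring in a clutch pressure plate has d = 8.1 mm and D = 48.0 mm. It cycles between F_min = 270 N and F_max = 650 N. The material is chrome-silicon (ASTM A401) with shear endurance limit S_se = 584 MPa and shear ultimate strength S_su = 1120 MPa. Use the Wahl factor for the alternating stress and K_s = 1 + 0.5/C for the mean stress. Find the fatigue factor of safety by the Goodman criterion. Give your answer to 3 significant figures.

5.09

C = D/d = 48.0/8.1 = 5.9259; K_W = (4C−1)/(4C−4)+0.615/C = 1.2560; K_s = 1+0.5/C = 1.0844
F_a = (F_max−F_min)/2 = 190 N; F_m = (F_max+F_min)/2 = 460 N
τ_a = K_W·8F_aD/(πd³) = 1.2560 × 43.7 = 54.889 MPa
τ_m = K_s·8F_mD/(πd³) = 1.0844 × 105.8 = 114.73 MPa
Goodman: 1/n_f = τ_a/S_se + τ_m/S_su = 54.889/584 + 114.73/1120 = 0.09399 + 0.10243 = 0.19642
n_f = 1/0.19642 = 5.091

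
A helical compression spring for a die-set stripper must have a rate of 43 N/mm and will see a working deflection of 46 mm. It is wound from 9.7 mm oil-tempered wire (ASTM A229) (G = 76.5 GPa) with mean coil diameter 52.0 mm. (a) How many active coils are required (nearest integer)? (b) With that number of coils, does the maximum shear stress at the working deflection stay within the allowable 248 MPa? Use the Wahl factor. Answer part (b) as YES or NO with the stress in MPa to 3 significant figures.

N_a = Gd⁴/(8D³k) = (76.5×10³)(9.7⁴)/(8·52.0³·43) = 14 → N_a = 14
Actual rate k = Gd⁴/(8D³·14) = 43.005 N/mm
Working load F = kδ = 43.005·46 = 1978.2 N
C = 52.0/9.7 = 5.3608; K_W = (4C−1)/(4C−4)+0.615/C = 1.2867
τ_max = K_W·8FD/(πd³) = 1.2867·287.02 = 369.31 MPa
τ_max > 248 MPa → exceeds allowable

(a) 14 coils; (b) NO, τ_max = 369 MPa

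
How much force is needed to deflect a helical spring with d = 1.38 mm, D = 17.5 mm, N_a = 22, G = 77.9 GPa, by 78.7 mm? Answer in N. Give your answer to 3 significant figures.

k = Gd⁴/(8D³N_a) = (77.9×10³)(1.38⁴)/(8·17.5³·22) = 0.29952 N/mm
F = k·δ = 0.29952 × 78.7 = 23.572 N

23.6 N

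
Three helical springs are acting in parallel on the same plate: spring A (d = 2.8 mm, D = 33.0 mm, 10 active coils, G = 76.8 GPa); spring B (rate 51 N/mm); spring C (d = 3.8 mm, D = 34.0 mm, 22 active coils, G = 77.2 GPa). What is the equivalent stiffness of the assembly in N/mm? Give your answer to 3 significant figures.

55.0 N/mm

k_A = Gd⁴/(8D³N_a) = (76.8×10³)(2.8⁴)/(8·33.0³·10) = 1.642 N/mm
k_C = Gd⁴/(8D³N_a) = (77.2×10³)(3.8⁴)/(8·34.0³·22) = 2.327 N/mm
Parallel: k_eq = 1.642 + 51 + 2.327 = 54.969 N/mm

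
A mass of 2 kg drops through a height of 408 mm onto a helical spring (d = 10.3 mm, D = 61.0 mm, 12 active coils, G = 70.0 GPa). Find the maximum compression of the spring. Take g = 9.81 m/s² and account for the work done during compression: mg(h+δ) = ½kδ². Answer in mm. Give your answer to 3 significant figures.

k = Gd⁴/(8D³N_a) = (70.0×10³)(10.3⁴)/(8·61.0³·12) = 36.156 N/mm
W = mg = 2 × 9.81 = 19.62 N
½kδ² − Wδ − Wh = 0 → δ = (W + √(W² + 2kWh))/k
δ = (19.62 + √(384.94 + 578862))/36.156 = (19.62 + 761.08)/36.156 = 21.592 mm

21.6 mm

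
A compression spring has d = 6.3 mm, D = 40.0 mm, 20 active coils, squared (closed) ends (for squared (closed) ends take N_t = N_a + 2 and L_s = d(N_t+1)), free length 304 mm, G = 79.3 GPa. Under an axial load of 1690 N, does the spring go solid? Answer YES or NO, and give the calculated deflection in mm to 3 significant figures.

k = Gd⁴/(8D³N_a) = (79.3×10³)(6.3⁴)/(8·40.0³·20) = 12.199 N/mm
N_t = 22; L_s = 6.3·23 = 144.9 mm; δ_solid = L₀ − L_s = 304 − 144.9 = 159.1 mm
δ = F/k = 1690/12.199 = 138.53 mm
δ < δ_solid → spring does not go solid

NO, δ = 139 mm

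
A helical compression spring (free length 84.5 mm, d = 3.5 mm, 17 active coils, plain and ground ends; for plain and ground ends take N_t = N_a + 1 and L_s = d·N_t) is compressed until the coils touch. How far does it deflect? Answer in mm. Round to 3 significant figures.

21.5 mm

N_t = 18; L_s = 3.5·18 = 63 mm
δ_solid = L₀ − L_s = 84.5 − 63 = 21.5 mm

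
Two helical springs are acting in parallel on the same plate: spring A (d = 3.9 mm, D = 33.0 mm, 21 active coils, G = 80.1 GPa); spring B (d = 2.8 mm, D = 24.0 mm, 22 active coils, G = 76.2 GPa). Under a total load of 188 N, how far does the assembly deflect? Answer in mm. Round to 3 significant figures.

37.6 mm

k_A = Gd⁴/(8D³N_a) = (80.1×10³)(3.9⁴)/(8·33.0³·21) = 3.0693 N/mm
k_B = Gd⁴/(8D³N_a) = (76.2×10³)(2.8⁴)/(8·24.0³·22) = 1.925 N/mm
Parallel: k_eq = 3.0693 + 1.925 = 4.9943 N/mm
δ = F/k_eq = 188/4.9943 = 37.643 mm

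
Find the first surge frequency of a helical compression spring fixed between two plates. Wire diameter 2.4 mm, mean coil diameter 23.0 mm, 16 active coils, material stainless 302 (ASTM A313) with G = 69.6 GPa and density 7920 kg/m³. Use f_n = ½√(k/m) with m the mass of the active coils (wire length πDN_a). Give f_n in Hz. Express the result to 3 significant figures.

94.6 Hz

k = Gd⁴/(8D³N_a) = (69.6×10³)(2.4⁴)/(8·23.0³·16) = 1.4827 N/mm = 1482.7 N/m
Wire length L = πDN_a = π·23.0·16 = 1156.1 mm
m = ρ·(πd²/4)·L = 7920 × 4.5239×10⁻⁶ m² × 1.1561 m = 0.041422 kg
f_n = ½√(k/m) = 0.5·√(1482.7/0.041422) = 0.5·√(35795) = 94.598 Hz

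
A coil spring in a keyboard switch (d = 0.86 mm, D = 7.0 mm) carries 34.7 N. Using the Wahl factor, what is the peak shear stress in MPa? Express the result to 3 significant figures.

Spring index C = D/d = 7.0/0.86 = 8.1395
K_W = (4C−1)/(4C−4) + 0.615/C = 31.558/28.558 + 0.0756 = 1.1806
τ₀ = 8FD/(πd³) = 8·34.7·7.0/(π·0.86³) = 1943.2/1.9982 = 972.46 MPa
τ_max = K·τ₀ = 1.1806 × 972.46 = 1148.1 MPa

1150 MPa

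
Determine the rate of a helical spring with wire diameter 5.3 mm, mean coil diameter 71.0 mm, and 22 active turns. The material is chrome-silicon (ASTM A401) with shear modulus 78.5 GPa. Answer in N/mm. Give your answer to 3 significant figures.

0.983 N/mm

k = Gd⁴/(8D³N_a) = (78.5×10³ × 5.3⁴) / (8 × 71.0³ × 22)
  = 6.19403e+07 / 6.29923e+07 = 0.9833 N/mm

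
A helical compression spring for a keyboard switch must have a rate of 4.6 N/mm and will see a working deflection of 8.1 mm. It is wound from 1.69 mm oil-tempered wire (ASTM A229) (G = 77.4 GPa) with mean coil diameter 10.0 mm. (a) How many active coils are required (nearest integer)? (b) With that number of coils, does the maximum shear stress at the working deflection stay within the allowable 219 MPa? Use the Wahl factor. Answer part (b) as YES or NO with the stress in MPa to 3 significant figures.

N_a = Gd⁴/(8D³k) = (77.4×10³)(1.69⁴)/(8·10.0³·4.6) = 17.16 → N_a = 17
Actual rate k = Gd⁴/(8D³·17) = 4.6425 N/mm
Working load F = kδ = 4.6425·8.1 = 37.604 N
C = 10.0/1.69 = 5.9172; K_W = (4C−1)/(4C−4)+0.615/C = 1.2565
τ_max = K_W·8FD/(πd³) = 1.2565·198.39 = 249.27 MPa
τ_max > 219 MPa → exceeds allowable

(a) 17 coils; (b) NO, τ_max = 249 MPa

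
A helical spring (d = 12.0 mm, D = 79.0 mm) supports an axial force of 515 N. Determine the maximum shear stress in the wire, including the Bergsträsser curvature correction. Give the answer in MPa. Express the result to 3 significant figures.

72.8 MPa

Spring index C = D/d = 79.0/12.0 = 6.5833
K_B = (4C+2)/(4C−3) = 28.333/23.333 = 1.2143
τ₀ = 8FD/(πd³) = 8·515·79.0/(π·12.0³) = 325480/5428.7 = 59.956 MPa
τ_max = K·τ₀ = 1.2143 × 59.956 = 72.803 MPa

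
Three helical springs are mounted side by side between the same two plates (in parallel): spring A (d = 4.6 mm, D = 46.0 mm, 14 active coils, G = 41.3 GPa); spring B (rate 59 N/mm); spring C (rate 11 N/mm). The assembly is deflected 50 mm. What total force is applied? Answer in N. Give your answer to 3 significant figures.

3580 N

k_A = Gd⁴/(8D³N_a) = (41.3×10³)(4.6⁴)/(8·46.0³·14) = 1.6962 N/mm
Parallel: k_eq = 1.6962 + 59 + 11 = 71.696 N/mm
F = k_eq·δ = 71.696·50 = 3584.8 N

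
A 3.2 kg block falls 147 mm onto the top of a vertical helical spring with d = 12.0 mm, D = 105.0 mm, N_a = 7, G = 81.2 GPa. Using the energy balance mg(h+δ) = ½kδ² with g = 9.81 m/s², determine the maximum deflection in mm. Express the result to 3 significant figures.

k = Gd⁴/(8D³N_a) = (81.2×10³)(12.0⁴)/(8·105.0³·7) = 25.973 N/mm
W = mg = 3.2 × 9.81 = 31.392 N
½kδ² − Wδ − Wh = 0 → δ = (W + √(W² + 2kWh))/k
δ = (31.392 + √(985.46 + 239713))/25.973 = (31.392 + 490.61)/25.973 = 20.098 mm

20.1 mm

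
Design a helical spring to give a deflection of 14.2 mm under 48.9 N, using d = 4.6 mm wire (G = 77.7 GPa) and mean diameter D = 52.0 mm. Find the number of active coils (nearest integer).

Required rate k = F/δ = 48.9/14.2 = 3.4437 N/mm
N_a = Gd⁴/(8D³k) = (77.7×10³ × 4.6⁴)/(8 × 52.0³ × 3.4437)
    = 3.47898e+07 / 3.87365e+06 = 8.981 → 9 coils

9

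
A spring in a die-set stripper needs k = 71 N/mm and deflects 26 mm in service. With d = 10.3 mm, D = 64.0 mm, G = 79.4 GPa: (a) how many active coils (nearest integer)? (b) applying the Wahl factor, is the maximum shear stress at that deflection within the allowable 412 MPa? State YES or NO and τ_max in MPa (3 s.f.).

(a) 6 coils; (b) YES, τ_max = 342 MPa

N_a = Gd⁴/(8D³k) = (79.4×10³)(10.3⁴)/(8·64.0³·71) = 6.002 → N_a = 6
Actual rate k = Gd⁴/(8D³·6) = 71.021 N/mm
Working load F = kδ = 71.021·26 = 1846.6 N
C = 64.0/10.3 = 6.2136; K_W = (4C−1)/(4C−4)+0.615/C = 1.2428
τ_max = K_W·8FD/(πd³) = 1.2428·275.4 = 342.28 MPa
τ_max ≤ 412 MPa → acceptable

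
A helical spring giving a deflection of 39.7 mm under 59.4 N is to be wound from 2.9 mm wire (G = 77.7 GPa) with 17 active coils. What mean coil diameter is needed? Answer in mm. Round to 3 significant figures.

Required rate k = F/δ = 59.4/39.7 = 1.4962 N/mm
D = (Gd⁴/(8N_a·k))^(1/3) = (77.7×10³·2.9⁴/(8·17·1.4962))^(1/3)
  = (27007.1)^(1/3) = 30.0026 mm

30.0 mm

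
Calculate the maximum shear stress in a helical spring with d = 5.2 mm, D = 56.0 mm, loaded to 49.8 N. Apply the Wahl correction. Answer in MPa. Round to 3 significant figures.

Spring index C = D/d = 56.0/5.2 = 10.7692
K_W = (4C−1)/(4C−4) + 0.615/C = 42.077/39.077 + 0.0571 = 1.1339
τ₀ = 8FD/(πd³) = 8·49.8·56.0/(π·5.2³) = 22310.4/441.73 = 50.507 MPa
τ_max = K·τ₀ = 1.1339 × 50.507 = 57.268 MPa

57.3 MPa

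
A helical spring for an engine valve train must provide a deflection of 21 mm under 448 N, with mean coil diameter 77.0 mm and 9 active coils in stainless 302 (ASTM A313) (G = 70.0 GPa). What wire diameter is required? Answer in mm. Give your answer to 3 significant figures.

Required rate k = F/δ = 448/21 = 21.333 N/mm
d = (8D³N_a·k / G)^(1/4) = (8·77.0³·9·21.333 / (70.0×10³))^0.25
  = (10018)^0.25 = 10.0044 mm

10.0 mm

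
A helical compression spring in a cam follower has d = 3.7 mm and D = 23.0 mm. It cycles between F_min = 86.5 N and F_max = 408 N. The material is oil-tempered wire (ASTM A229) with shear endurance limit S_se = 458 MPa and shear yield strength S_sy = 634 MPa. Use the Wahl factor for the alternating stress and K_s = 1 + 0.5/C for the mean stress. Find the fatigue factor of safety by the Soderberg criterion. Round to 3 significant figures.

C = D/d = 23.0/3.7 = 6.2162; K_W = (4C−1)/(4C−4)+0.615/C = 1.2427; K_s = 1+0.5/C = 1.0804
F_a = (F_max−F_min)/2 = 160.75 N; F_m = (F_max+F_min)/2 = 247.25 N
τ_a = K_W·8F_aD/(πd³) = 1.2427 × 185.87 = 230.99 MPa
τ_m = K_s·8F_mD/(πd³) = 1.0804 × 285.89 = 308.89 MPa
Soderberg: 1/n_f = τ_a/S_se + τ_m/S_sy = 230.99/458 + 308.89/634 = 0.50434 + 0.48720 = 0.99154
n_f = 1/0.99154 = 1.009

1.01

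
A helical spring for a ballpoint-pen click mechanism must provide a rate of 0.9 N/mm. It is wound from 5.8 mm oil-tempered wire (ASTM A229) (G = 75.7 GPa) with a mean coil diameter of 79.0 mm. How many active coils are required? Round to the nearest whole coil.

24

N_a = Gd⁴/(8D³k) = (75.7×10³ × 5.8⁴)/(8 × 79.0³ × 0.9)
    = 8.56659e+07 / 3.54988e+06 = 24.13 → 24 coils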